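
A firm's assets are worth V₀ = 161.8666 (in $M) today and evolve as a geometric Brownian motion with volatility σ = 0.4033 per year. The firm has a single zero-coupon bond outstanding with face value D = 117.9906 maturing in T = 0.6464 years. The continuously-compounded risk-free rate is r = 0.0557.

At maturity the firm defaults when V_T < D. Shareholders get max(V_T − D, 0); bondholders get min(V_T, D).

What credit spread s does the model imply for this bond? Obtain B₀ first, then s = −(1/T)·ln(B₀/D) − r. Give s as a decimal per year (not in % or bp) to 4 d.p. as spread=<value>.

d₁ = [ln(V₀/D) + (r + σ²/2)T] / (σ√T)
   = [ln(161.8666/117.9906) + (0.0557 + 0.5·0.4033²)·0.6464] / (0.4033·√0.6464)
   = [0.316168 + 0.088573] / 0.324249 = 1.248240
d₂ = d₁ − σ√T = 1.248240 − 0.324249 = 0.923991
N(d₁) = 0.894028,  N(d₂) = 0.822254,  e^(−rT) = 0.964636
E₀ = V₀·N(d₁) − D·e^(−rT)·N(d₂)
   = 161.8666·0.894028 − 117.9906·0.964636·0.822254 = 51.126001
B₀ = V₀ − E₀ = 161.8666 − 51.126001 = 110.740599
spread = −(1/T)·ln(B₀/D) − r = −(1/0.6464)·ln(110.740599/117.9906) − 0.0557 = 0.04240402

spread=0.0424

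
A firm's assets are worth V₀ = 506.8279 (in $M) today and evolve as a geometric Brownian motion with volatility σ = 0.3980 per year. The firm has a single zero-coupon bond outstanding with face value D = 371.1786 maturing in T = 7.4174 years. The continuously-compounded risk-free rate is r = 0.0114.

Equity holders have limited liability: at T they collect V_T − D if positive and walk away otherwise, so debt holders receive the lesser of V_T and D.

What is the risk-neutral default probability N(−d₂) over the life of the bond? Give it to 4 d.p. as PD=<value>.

PD=0.5701

d₁ = [ln(V₀/D) + (r + σ²/2)T] / (σ√T)
   = [ln(506.8279/371.1786) + (0.0114 + 0.5·0.3980²)·7.4174] / (0.3980·√7.4174)
   = [0.311488 + 0.672031] / 1.083949 = 0.907348
d₂ = d₁ − σ√T = 0.907348 − 1.083949 = -0.176601
risk-neutral PD = N(−d₂) = N(0.176601) = 0.570089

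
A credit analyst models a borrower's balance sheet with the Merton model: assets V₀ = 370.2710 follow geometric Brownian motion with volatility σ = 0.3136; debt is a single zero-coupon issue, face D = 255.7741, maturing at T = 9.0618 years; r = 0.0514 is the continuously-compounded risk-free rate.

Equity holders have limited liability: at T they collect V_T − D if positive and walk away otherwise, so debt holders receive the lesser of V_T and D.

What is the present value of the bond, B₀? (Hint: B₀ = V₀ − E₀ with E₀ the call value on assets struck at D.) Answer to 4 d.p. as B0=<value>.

B0=138.3421

d₁ = [ln(V₀/D) + (r + σ²/2)T] / (σ√T)
   = [ln(370.2710/255.7741) + (0.0514 + 0.5·0.3136²)·9.0618] / (0.3136·√9.0618)
   = [0.369941 + 0.911368] / 0.944025 = 1.357283
d₂ = d₁ − σ√T = 1.357283 − 0.944025 = 0.413258
N(d₁) = 0.912654,  N(d₂) = 0.660291,  e^(−rT) = 0.627648
E₀ = V₀·N(d₁) − D·e^(−rT)·N(d₂)
   = 370.2710·0.912654 − 255.7741·0.627648·0.660291 = 231.928914
B₀ = V₀ − E₀ = 370.2710 − 231.928914 = 138.342086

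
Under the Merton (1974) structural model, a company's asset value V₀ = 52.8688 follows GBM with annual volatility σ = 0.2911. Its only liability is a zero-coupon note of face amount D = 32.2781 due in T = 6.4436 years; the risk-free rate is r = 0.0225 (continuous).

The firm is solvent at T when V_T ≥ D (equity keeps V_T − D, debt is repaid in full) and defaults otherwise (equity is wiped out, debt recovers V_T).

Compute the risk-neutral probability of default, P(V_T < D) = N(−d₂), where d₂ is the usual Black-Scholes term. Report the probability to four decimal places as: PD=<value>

PD=0.3105

d₁ = [ln(V₀/D) + (r + σ²/2)T] / (σ√T)
   = [ln(52.8688/32.2781) + (0.0225 + 0.5·0.2911²)·6.4436] / (0.2911·√6.4436)
   = [0.493424 + 0.417994] / 0.738935 = 1.233421
d₂ = d₁ − σ√T = 1.233421 − 0.738935 = 0.494485
risk-neutral PD = N(−d₂) = N(-0.494485) = 0.310482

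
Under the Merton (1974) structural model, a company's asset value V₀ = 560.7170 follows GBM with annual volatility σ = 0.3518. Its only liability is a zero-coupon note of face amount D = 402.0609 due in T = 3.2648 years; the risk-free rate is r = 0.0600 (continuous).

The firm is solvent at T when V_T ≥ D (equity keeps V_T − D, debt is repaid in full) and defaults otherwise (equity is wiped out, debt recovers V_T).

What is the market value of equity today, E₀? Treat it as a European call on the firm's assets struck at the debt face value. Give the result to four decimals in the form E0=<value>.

E0=260.3710

d₁ = [ln(V₀/D) + (r + σ²/2)T] / (σ√T)
   = [ln(560.7170/402.0609) + (0.0600 + 0.5·0.3518²)·3.2648] / (0.3518·√3.2648)
   = [0.332613 + 0.397919] / 0.635659 = 1.149251
d₂ = d₁ − σ√T = 1.149251 − 0.635659 = 0.513593
N(d₁) = 0.874774,  N(d₂) = 0.696232,  e^(−rT) = 0.822104
E₀ = V₀·N(d₁) − D·e^(−rT)·N(d₂)
   = 560.7170·0.874774 − 402.0609·0.822104·0.696232 = 260.370974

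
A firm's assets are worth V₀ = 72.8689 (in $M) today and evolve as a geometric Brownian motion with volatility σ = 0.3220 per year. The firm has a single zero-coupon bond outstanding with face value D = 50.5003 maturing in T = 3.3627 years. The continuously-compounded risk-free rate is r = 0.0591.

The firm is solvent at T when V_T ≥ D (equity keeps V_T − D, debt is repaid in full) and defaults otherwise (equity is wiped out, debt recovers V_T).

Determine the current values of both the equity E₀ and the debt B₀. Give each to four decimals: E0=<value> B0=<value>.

E0=34.3193 B0=38.5496

d₁ = [ln(V₀/D) + (r + σ²/2)T] / (σ√T)
   = [ln(72.8689/50.5003) + (0.0591 + 0.5·0.3220²)·3.3627] / (0.3220·√3.3627)
   = [0.366683 + 0.373065] / 0.590473 = 1.252805
d₂ = d₁ − σ√T = 1.252805 − 0.590473 = 0.662332
N(d₁) = 0.894862,  N(d₂) = 0.746121,  e^(−rT) = 0.819767
E₀ = V₀·N(d₁) − D·e^(−rT)·N(d₂)
   = 72.8689·0.894862 − 50.5003·0.819767·0.746121 = 34.319331
B₀ = V₀ − E₀ = 72.8689 − 34.319331 = 38.549569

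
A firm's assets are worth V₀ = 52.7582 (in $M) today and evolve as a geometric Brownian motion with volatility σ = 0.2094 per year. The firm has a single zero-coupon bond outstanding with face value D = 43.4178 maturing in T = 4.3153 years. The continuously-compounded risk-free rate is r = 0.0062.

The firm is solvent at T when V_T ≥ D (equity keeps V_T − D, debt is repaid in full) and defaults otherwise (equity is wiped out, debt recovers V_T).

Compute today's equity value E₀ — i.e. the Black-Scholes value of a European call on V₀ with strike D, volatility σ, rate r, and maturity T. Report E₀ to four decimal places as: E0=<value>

d₁ = [ln(V₀/D) + (r + σ²/2)T] / (σ√T)
   = [ln(52.7582/43.4178) + (0.0062 + 0.5·0.2094²)·4.3153] / (0.2094·√4.3153)
   = [0.194850 + 0.121364] / 0.434993 = 0.726941
d₂ = d₁ − σ√T = 0.726941 − 0.434993 = 0.291948
N(d₁) = 0.766369,  N(d₂) = 0.614837,  e^(−rT) = 0.973600
E₀ = V₀·N(d₁) − D·e^(−rT)·N(d₂)
   = 52.7582·0.766369 − 43.4178·0.973600·0.614837 = 14.442131

E0=14.4421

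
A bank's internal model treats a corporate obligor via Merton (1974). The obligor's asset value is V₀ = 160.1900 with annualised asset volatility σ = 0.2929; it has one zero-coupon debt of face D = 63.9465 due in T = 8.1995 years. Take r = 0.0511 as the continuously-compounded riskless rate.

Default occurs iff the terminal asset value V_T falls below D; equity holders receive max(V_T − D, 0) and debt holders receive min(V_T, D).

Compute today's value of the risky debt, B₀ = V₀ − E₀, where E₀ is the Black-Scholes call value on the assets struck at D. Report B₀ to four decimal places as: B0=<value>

d₁ = [ln(V₀/D) + (r + σ²/2)T] / (σ√T)
   = [ln(160.1900/63.9465) + (0.0511 + 0.5·0.2929²)·8.1995] / (0.2929·√8.1995)
   = [0.918314 + 0.770714] / 0.838712 = 2.013834
d₂ = d₁ − σ√T = 2.013834 − 0.838712 = 1.175122
N(d₁) = 0.977987,  N(d₂) = 0.880027,  e^(−rT) = 0.657708
E₀ = V₀·N(d₁) − D·e^(−rT)·N(d₂)
   = 160.1900·0.977987 − 63.9465·0.657708·0.880027 = 119.651385
B₀ = V₀ − E₀ = 160.1900 − 119.651385 = 40.538615

B0=40.5386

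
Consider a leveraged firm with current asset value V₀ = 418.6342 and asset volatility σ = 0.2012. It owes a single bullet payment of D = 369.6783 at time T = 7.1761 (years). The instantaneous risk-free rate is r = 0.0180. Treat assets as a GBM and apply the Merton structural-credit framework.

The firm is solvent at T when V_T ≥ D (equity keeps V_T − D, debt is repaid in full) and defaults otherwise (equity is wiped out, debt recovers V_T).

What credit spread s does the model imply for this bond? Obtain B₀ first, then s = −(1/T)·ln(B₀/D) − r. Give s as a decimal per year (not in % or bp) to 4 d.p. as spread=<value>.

spread=0.0185

d₁ = [ln(V₀/D) + (r + σ²/2)T] / (σ√T)
   = [ln(418.6342/369.6783) + (0.0180 + 0.5·0.2012²)·7.1761] / (0.2012·√7.1761)
   = [0.124364 + 0.274419] / 0.538979 = 0.739886
d₂ = d₁ − σ√T = 0.739886 − 0.538979 = 0.200907
N(d₁) = 0.770316,  N(d₂) = 0.579614,  e^(−rT) = 0.878825
E₀ = V₀·N(d₁) − D·e^(−rT)·N(d₂)
   = 418.6342·0.770316 − 369.6783·0.878825·0.579614 = 134.173916
B₀ = V₀ − E₀ = 418.6342 − 134.173916 = 284.460284
spread = −(1/T)·ln(B₀/D) − r = −(1/7.1761)·ln(284.460284/369.6783) − 0.0180 = 0.01851559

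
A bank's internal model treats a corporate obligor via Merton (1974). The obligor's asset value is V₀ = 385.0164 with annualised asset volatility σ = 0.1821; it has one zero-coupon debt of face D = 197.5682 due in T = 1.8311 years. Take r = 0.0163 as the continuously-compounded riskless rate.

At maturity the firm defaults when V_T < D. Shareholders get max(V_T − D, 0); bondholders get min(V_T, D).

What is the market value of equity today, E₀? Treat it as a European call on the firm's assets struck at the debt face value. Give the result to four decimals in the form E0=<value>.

E0=193.3038

d₁ = [ln(V₀/D) + (r + σ²/2)T] / (σ√T)
   = [ln(385.0164/197.5682) + (0.0163 + 0.5·0.1821²)·1.8311] / (0.1821·√1.8311)
   = [0.667202 + 0.060207] / 0.246414 = 2.951975
d₂ = d₁ − σ√T = 2.951975 − 0.246414 = 2.705561
N(d₁) = 0.998421,  N(d₂) = 0.996591,  e^(−rT) = 0.970594
E₀ = V₀·N(d₁) − D·e^(−rT)·N(d₂)
   = 385.0164·0.998421 − 197.5682·0.970594·0.996591 = 193.303824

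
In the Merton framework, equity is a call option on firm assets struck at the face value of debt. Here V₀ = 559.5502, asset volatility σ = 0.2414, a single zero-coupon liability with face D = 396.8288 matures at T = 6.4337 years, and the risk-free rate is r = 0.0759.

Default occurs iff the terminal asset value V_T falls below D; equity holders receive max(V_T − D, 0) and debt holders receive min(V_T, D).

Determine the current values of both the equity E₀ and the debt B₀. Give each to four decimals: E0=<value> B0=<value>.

E0=324.8111 B0=234.7391

d₁ = [ln(V₀/D) + (r + σ²/2)T] / (σ√T)
   = [ln(559.5502/396.8288) + (0.0759 + 0.5·0.2414²)·6.4337] / (0.2414·√6.4337)
   = [0.343628 + 0.675776] / 0.612305 = 1.664865
d₂ = d₁ − σ√T = 1.664865 − 0.612305 = 1.052560
N(d₁) = 0.952030,  N(d₂) = 0.853729,  e^(−rT) = 0.613658
E₀ = V₀·N(d₁) − D·e^(−rT)·N(d₂)
   = 559.5502·0.952030 − 396.8288·0.613658·0.853729 = 324.811136
B₀ = V₀ − E₀ = 559.5502 − 324.811136 = 234.739064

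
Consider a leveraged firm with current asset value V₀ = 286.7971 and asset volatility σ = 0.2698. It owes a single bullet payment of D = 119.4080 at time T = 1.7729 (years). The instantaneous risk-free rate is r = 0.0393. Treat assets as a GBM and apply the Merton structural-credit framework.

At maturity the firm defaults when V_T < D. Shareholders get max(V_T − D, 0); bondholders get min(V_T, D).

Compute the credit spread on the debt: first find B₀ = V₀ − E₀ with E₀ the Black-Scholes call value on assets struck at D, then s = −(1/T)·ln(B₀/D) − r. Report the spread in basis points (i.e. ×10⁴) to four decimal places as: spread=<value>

d₁ = [ln(V₀/D) + (r + σ²/2)T] / (σ√T)
   = [ln(286.7971/119.4080) + (0.0393 + 0.5·0.2698²)·1.7729] / (0.2698·√1.7729)
   = [0.876229 + 0.134201] / 0.359239 = 2.812693
d₂ = d₁ − σ√T = 2.812693 − 0.359239 = 2.453453
N(d₁) = 0.997544,  N(d₂) = 0.992925,  e^(−rT) = 0.932697
E₀ = V₀·N(d₁) − D·e^(−rT)·N(d₂)
   = 286.7971·0.997544 − 119.4080·0.932697·0.992925 = 175.509037
B₀ = V₀ − E₀ = 286.7971 − 175.509037 = 111.288063
spread = −(1/T)·ln(B₀/D) − r = −(1/1.7729)·ln(111.288063/119.4080) − 0.0393 = 0.00042260
in basis points: 0.00042260 × 10⁴ = 4.2260 bp

spread=4.2260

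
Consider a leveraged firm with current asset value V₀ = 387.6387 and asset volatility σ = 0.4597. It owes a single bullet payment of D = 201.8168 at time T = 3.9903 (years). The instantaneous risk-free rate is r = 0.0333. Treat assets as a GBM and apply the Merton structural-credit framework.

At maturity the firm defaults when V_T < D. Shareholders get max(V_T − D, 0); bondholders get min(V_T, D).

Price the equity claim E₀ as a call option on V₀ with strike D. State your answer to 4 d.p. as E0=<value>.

E0=235.4992

d₁ = [ln(V₀/D) + (r + σ²/2)T] / (σ√T)
   = [ln(387.6387/201.8168) + (0.0333 + 0.5·0.4597²)·3.9903] / (0.4597·√3.9903)
   = [0.652713 + 0.554500] / 0.918285 = 1.314640
d₂ = d₁ − σ√T = 1.314640 − 0.918285 = 0.396355
N(d₁) = 0.905685,  N(d₂) = 0.654079,  e^(−rT) = 0.875573
E₀ = V₀·N(d₁) − D·e^(−rT)·N(d₂)
   = 387.6387·0.905685 − 201.8168·0.875573·0.654079 = 235.499226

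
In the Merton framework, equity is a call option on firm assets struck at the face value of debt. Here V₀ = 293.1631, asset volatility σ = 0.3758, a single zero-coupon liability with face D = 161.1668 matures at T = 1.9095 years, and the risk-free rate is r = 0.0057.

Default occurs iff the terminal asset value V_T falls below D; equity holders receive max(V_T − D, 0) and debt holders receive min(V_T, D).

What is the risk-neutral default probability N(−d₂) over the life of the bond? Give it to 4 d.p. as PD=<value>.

d₁ = [ln(V₀/D) + (r + σ²/2)T] / (σ√T)
   = [ln(293.1631/161.1668) + (0.0057 + 0.5·0.3758²)·1.9095] / (0.3758·√1.9095)
   = [0.598289 + 0.145719] / 0.519298 = 1.432720
d₂ = d₁ − σ√T = 1.432720 − 0.519298 = 0.913422
risk-neutral PD = N(−d₂) = N(-0.913422) = 0.180510

PD=0.1805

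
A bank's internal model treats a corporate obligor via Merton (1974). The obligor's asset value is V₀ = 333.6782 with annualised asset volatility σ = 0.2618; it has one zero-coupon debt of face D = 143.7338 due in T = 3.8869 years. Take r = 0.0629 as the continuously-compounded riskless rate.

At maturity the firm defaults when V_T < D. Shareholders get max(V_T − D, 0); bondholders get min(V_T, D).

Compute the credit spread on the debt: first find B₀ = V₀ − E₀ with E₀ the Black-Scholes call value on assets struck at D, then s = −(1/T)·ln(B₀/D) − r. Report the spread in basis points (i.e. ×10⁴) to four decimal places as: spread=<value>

spread=14.2267

d₁ = [ln(V₀/D) + (r + σ²/2)T] / (σ√T)
   = [ln(333.6782/143.7338) + (0.0629 + 0.5·0.2618²)·3.8869] / (0.2618·√3.8869)
   = [0.842214 + 0.377689] / 0.516145 = 2.363490
d₂ = d₁ − σ√T = 2.363490 − 0.516145 = 1.847346
N(d₁) = 0.990948,  N(d₂) = 0.967651,  e^(−rT) = 0.783107
E₀ = V₀·N(d₁) − D·e^(−rT)·N(d₂)
   = 333.6782·0.990948 − 143.7338·0.783107·0.967651 = 221.739973
B₀ = V₀ − E₀ = 333.6782 − 221.739973 = 111.938227
spread = −(1/T)·ln(B₀/D) − r = −(1/3.8869)·ln(111.938227/143.7338) − 0.0629 = 0.00142267
in basis points: 0.00142267 × 10⁴ = 14.2267 bp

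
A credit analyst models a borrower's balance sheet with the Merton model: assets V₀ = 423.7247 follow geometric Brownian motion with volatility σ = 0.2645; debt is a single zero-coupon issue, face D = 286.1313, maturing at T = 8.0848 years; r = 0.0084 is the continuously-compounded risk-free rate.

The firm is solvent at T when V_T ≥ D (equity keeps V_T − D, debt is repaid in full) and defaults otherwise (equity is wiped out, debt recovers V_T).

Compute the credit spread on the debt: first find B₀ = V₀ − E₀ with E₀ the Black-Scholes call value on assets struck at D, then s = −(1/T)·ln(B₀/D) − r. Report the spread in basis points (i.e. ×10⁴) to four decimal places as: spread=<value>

spread=201.9734

d₁ = [ln(V₀/D) + (r + σ²/2)T] / (σ√T)
   = [ln(423.7247/286.1313) + (0.0084 + 0.5·0.2645²)·8.0848] / (0.2645·√8.0848)
   = [0.392633 + 0.350720] / 0.752074 = 0.988404
d₂ = d₁ − σ√T = 0.988404 − 0.752074 = 0.236331
N(d₁) = 0.838523,  N(d₂) = 0.593412,  e^(−rT) = 0.934342
E₀ = V₀·N(d₁) − D·e^(−rT)·N(d₂)
   = 423.7247·0.838523 − 286.1313·0.934342·0.593412 = 196.657270
B₀ = V₀ − E₀ = 423.7247 − 196.657270 = 227.067430
spread = −(1/T)·ln(B₀/D) − r = −(1/8.0848)·ln(227.067430/286.1313) − 0.0084 = 0.02019734
in basis points: 0.02019734 × 10⁴ = 201.9734 bp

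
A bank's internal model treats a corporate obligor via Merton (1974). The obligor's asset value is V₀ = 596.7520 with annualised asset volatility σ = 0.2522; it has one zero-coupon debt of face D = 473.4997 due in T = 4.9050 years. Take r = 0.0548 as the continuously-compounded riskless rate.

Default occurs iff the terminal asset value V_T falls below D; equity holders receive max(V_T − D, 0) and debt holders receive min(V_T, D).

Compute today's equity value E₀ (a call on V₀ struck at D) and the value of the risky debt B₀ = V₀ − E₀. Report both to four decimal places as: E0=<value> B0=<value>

d₁ = [ln(V₀/D) + (r + σ²/2)T] / (σ√T)
   = [ln(596.7520/473.4997) + (0.0548 + 0.5·0.2522²)·4.9050] / (0.2522·√4.9050)
   = [0.231350 + 0.424785] / 0.558553 = 1.174705
d₂ = d₁ − σ√T = 1.174705 − 0.558553 = 0.616152
N(d₁) = 0.879944,  N(d₂) = 0.731103,  e^(−rT) = 0.764301
E₀ = V₀·N(d₁) − D·e^(−rT)·N(d₂)
   = 596.7520·0.879944 − 473.4997·0.764301·0.731103 = 260.524826
B₀ = V₀ − E₀ = 596.7520 − 260.524826 = 336.227174

E0=260.5248 B0=336.2272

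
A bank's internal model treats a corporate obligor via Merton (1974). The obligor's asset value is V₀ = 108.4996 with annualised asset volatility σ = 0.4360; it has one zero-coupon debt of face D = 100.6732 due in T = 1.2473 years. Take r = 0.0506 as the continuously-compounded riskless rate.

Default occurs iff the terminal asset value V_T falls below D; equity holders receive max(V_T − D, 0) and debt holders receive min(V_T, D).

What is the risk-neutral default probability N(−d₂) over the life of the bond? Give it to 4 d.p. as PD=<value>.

d₁ = [ln(V₀/D) + (r + σ²/2)T] / (σ√T)
   = [ln(108.4996/100.6732) + (0.0506 + 0.5·0.4360²)·1.2473] / (0.4360·√1.2473)
   = [0.074867 + 0.181667] / 0.486936 = 0.526832
d₂ = d₁ − σ√T = 0.526832 − 0.486936 = 0.039896
risk-neutral PD = N(−d₂) = N(-0.039896) = 0.484088

PD=0.4841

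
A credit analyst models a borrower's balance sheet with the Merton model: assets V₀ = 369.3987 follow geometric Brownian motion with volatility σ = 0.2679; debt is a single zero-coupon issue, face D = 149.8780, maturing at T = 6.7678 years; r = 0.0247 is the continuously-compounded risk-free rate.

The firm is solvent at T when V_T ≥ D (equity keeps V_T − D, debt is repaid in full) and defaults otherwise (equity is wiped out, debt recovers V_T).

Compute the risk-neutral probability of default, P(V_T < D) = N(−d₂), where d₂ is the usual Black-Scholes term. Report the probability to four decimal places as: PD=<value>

PD=0.1179

d₁ = [ln(V₀/D) + (r + σ²/2)T] / (σ√T)
   = [ln(369.3987/149.8780) + (0.0247 + 0.5·0.2679²)·6.7678] / (0.2679·√6.7678)
   = [0.902055 + 0.410029] / 0.696942 = 1.882630
d₂ = d₁ − σ√T = 1.882630 − 0.696942 = 1.185688
risk-neutral PD = N(−d₂) = N(-1.185688) = 0.117873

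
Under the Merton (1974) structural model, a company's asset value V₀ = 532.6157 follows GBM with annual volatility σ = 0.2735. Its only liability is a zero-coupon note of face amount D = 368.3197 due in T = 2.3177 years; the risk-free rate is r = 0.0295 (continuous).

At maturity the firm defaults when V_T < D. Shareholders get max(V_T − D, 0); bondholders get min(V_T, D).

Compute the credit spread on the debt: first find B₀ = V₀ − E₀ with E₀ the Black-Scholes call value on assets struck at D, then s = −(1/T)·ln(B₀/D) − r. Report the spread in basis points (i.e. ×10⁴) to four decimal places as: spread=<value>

spread=170.1248

d₁ = [ln(V₀/D) + (r + σ²/2)T] / (σ√T)
   = [ln(532.6157/368.3197) + (0.0295 + 0.5·0.2735²)·2.3177] / (0.2735·√2.3177)
   = [0.368849 + 0.155057] / 0.416376 = 1.258250
d₂ = d₁ − σ√T = 1.258250 − 0.416376 = 0.841874
N(d₁) = 0.895849,  N(d₂) = 0.800071,  e^(−rT) = 0.933913
E₀ = V₀·N(d₁) − D·e^(−rT)·N(d₂)
   = 532.6157·0.895849 − 368.3197·0.933913·0.800071 = 201.936296
B₀ = V₀ − E₀ = 532.6157 − 201.936296 = 330.679404
spread = −(1/T)·ln(B₀/D) − r = −(1/2.3177)·ln(330.679404/368.3197) − 0.0295 = 0.01701248
in basis points: 0.01701248 × 10⁴ = 170.1248 bp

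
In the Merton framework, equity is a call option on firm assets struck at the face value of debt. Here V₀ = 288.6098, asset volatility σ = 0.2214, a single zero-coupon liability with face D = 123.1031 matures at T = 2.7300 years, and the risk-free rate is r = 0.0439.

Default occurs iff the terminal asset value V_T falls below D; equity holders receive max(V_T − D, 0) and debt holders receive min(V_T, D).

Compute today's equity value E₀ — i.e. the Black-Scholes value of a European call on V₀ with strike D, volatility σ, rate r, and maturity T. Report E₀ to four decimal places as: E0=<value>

d₁ = [ln(V₀/D) + (r + σ²/2)T] / (σ√T)
   = [ln(288.6098/123.1031) + (0.0439 + 0.5·0.2214²)·2.7300] / (0.2214·√2.7300)
   = [0.852053 + 0.186757] / 0.365813 = 2.839731
d₂ = d₁ − σ√T = 2.839731 − 0.365813 = 2.473918
N(d₁) = 0.997742,  N(d₂) = 0.993318,  e^(−rT) = 0.887056
E₀ = V₀·N(d₁) − D·e^(−rT)·N(d₂)
   = 288.6098·0.997742 − 123.1031·0.887056·0.993318 = 179.488551

E0=179.4886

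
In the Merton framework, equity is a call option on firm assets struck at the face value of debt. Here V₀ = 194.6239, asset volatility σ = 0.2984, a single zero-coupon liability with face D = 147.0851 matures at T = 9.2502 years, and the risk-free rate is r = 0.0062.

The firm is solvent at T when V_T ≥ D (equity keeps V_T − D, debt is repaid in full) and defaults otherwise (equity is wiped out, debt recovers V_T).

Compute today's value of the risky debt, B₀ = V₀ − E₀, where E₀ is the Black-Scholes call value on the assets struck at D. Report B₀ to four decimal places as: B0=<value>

d₁ = [ln(V₀/D) + (r + σ²/2)T] / (σ√T)
   = [ln(194.6239/147.0851) + (0.0062 + 0.5·0.2984²)·9.2502] / (0.2984·√9.2502)
   = [0.280058 + 0.469182] / 0.907558 = 0.825556
d₂ = d₁ − σ√T = 0.825556 − 0.907558 = -0.082002
N(d₁) = 0.795472,  N(d₂) = 0.467322,  e^(−rT) = 0.944262
E₀ = V₀·N(d₁) − D·e^(−rT)·N(d₂)
   = 194.6239·0.795472 − 147.0851·0.944262·0.467322 = 89.912869
B₀ = V₀ − E₀ = 194.6239 − 89.912869 = 104.711031

B0=104.7110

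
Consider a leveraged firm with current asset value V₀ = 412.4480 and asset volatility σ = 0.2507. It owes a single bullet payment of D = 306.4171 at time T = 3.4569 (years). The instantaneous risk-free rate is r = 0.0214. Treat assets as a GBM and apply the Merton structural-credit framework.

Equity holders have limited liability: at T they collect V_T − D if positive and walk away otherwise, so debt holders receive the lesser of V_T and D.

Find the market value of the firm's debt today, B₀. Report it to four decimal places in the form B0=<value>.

B0=265.5500

d₁ = [ln(V₀/D) + (r + σ²/2)T] / (σ√T)
   = [ln(412.4480/306.4171) + (0.0214 + 0.5·0.2507²)·3.4569] / (0.2507·√3.4569)
   = [0.297163 + 0.182612] / 0.466120 = 1.029294
d₂ = d₁ − σ√T = 1.029294 − 0.466120 = 0.563174
N(d₁) = 0.848329,  N(d₂) = 0.713342,  e^(−rT) = 0.928692
E₀ = V₀·N(d₁) − D·e^(−rT)·N(d₂)
   = 412.4480·0.848329 − 306.4171·0.928692·0.713342 = 146.897985
B₀ = V₀ − E₀ = 412.4480 − 146.897985 = 265.550015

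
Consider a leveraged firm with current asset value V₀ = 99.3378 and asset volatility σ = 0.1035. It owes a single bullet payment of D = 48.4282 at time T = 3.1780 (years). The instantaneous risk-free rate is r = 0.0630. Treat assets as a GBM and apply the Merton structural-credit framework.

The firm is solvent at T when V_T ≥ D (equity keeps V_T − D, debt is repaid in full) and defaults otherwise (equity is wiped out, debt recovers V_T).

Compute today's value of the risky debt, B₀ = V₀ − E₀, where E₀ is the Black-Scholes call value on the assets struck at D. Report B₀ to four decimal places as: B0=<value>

d₁ = [ln(V₀/D) + (r + σ²/2)T] / (σ√T)
   = [ln(99.3378/48.4282) + (0.0630 + 0.5·0.1035²)·3.1780] / (0.1035·√3.1780)
   = [0.718444 + 0.217236] / 0.184509 = 5.071190
d₂ = d₁ − σ√T = 5.071190 − 0.184509 = 4.886681
N(d₁) = 1.000000,  N(d₂) = 0.999999,  e^(−rT) = 0.818556
E₀ = V₀·N(d₁) − D·e^(−rT)·N(d₂)
   = 99.3378·1.000000 − 48.4282·0.818556·0.999999 = 59.696628
B₀ = V₀ − E₀ = 99.3378 − 59.696628 = 39.641172

B0=39.6412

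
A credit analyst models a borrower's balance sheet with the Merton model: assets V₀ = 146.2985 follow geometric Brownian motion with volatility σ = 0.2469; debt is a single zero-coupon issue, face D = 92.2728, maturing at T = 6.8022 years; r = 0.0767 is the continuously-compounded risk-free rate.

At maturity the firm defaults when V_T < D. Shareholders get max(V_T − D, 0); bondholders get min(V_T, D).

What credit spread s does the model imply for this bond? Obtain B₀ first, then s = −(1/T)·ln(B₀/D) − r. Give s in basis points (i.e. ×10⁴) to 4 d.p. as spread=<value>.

spread=41.7379

d₁ = [ln(V₀/D) + (r + σ²/2)T] / (σ√T)
   = [ln(146.2985/92.2728) + (0.0767 + 0.5·0.2469²)·6.8022] / (0.2469·√6.8022)
   = [0.460900 + 0.729058] / 0.643941 = 1.847932
d₂ = d₁ − σ√T = 1.847932 − 0.643941 = 1.203991
N(d₁) = 0.967694,  N(d₂) = 0.885703,  e^(−rT) = 0.593494
E₀ = V₀·N(d₁) − D·e^(−rT)·N(d₂)
   = 146.2985·0.967694 − 92.2728·0.593494·0.885703 = 93.068098
B₀ = V₀ − E₀ = 146.2985 − 93.068098 = 53.230402
spread = −(1/T)·ln(B₀/D) − r = −(1/6.8022)·ln(53.230402/92.2728) − 0.0767 = 0.00417379
in basis points: 0.00417379 × 10⁴ = 41.7379 bp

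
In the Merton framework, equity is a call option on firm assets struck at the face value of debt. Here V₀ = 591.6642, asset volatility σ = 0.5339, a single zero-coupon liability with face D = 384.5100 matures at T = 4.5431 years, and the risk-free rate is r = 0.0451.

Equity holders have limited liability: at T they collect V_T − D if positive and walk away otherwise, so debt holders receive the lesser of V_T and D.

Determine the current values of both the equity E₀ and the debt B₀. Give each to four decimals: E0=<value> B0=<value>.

E0=359.5601 B0=232.1041

d₁ = [ln(V₀/D) + (r + σ²/2)T] / (σ√T)
   = [ln(591.6642/384.5100) + (0.0451 + 0.5·0.5339²)·4.5431] / (0.5339·√4.5431)
   = [0.430969 + 0.852397] / 1.137984 = 1.127755
d₂ = d₁ − σ√T = 1.127755 − 1.137984 = -0.010229
N(d₁) = 0.870288,  N(d₂) = 0.495919,  e^(−rT) = 0.814734
E₀ = V₀·N(d₁) − D·e^(−rT)·N(d₂)
   = 591.6642·0.870288 − 384.5100·0.814734·0.495919 = 359.560127
B₀ = V₀ − E₀ = 591.6642 − 359.560127 = 232.104073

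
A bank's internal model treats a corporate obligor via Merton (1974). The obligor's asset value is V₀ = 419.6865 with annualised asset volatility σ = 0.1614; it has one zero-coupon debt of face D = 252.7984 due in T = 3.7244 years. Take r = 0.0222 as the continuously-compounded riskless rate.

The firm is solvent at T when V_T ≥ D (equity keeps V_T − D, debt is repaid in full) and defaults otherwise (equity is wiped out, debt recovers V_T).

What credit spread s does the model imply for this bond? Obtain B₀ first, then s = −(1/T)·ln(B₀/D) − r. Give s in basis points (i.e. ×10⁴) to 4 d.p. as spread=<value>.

d₁ = [ln(V₀/D) + (r + σ²/2)T] / (σ√T)
   = [ln(419.6865/252.7984) + (0.0222 + 0.5·0.1614²)·3.7244] / (0.1614·√3.7244)
   = [0.506916 + 0.131192] / 0.311481 = 2.048624
d₂ = d₁ − σ√T = 2.048624 − 0.311481 = 1.737143
N(d₁) = 0.979751,  N(d₂) = 0.958819,  e^(−rT) = 0.920644
E₀ = V₀·N(d₁) − D·e^(−rT)·N(d₂)
   = 419.6865·0.979751 − 252.7984·0.920644·0.958819 = 188.035061
B₀ = V₀ − E₀ = 419.6865 − 188.035061 = 231.651439
spread = −(1/T)·ln(B₀/D) − r = −(1/3.7244)·ln(231.651439/252.7984) − 0.0222 = 0.00125573
in basis points: 0.00125573 × 10⁴ = 12.5573 bp

spread=12.5573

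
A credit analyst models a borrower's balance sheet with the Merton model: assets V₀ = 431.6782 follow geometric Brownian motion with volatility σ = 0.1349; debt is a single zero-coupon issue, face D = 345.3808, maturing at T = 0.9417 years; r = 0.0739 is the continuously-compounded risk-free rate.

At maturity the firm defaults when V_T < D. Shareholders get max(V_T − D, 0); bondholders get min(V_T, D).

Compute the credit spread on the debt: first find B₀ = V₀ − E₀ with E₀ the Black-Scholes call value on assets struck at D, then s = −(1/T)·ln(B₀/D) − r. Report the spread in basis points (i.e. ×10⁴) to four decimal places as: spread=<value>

spread=7.0982

d₁ = [ln(V₀/D) + (r + σ²/2)T] / (σ√T)
   = [ln(431.6782/345.3808) + (0.0739 + 0.5·0.1349²)·0.9417] / (0.1349·√0.9417)
   = [0.223033 + 0.078160] / 0.130909 = 2.300788
d₂ = d₁ − σ√T = 2.300788 − 0.130909 = 2.169879
N(d₁) = 0.989298,  N(d₂) = 0.984992,  e^(−rT) = 0.932775
E₀ = V₀·N(d₁) − D·e^(−rT)·N(d₂)
   = 431.6782·0.989298 − 345.3808·0.932775·0.984992 = 109.731016
B₀ = V₀ − E₀ = 431.6782 − 109.731016 = 321.947184
spread = −(1/T)·ln(B₀/D) − r = −(1/0.9417)·ln(321.947184/345.3808) − 0.0739 = 0.00070982
in basis points: 0.00070982 × 10⁴ = 7.0982 bp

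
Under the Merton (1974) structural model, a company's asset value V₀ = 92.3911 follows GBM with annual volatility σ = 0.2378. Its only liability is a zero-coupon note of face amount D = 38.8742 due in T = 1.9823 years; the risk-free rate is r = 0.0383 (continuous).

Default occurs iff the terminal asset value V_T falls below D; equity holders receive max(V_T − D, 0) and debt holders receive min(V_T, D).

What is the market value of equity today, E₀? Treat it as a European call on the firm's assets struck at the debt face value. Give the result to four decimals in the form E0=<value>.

d₁ = [ln(V₀/D) + (r + σ²/2)T] / (σ√T)
   = [ln(92.3911/38.8742) + (0.0383 + 0.5·0.2378²)·1.9823] / (0.2378·√1.9823)
   = [0.865700 + 0.131970] / 0.334809 = 2.979823
d₂ = d₁ − σ√T = 2.979823 − 0.334809 = 2.645015
N(d₁) = 0.998558,  N(d₂) = 0.995916,  e^(−rT) = 0.926888
E₀ = V₀·N(d₁) − D·e^(−rT)·N(d₂)
   = 92.3911·0.998558 − 38.8742·0.926888·0.995916 = 56.372988

E0=56.3730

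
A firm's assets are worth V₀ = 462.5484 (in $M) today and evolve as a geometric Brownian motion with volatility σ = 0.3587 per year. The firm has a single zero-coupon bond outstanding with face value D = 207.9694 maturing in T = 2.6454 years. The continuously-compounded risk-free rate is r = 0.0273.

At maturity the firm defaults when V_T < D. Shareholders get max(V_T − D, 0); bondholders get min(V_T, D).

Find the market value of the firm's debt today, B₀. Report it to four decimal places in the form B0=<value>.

B0=188.4501

d₁ = [ln(V₀/D) + (r + σ²/2)T] / (σ√T)
   = [ln(462.5484/207.9694) + (0.0273 + 0.5·0.3587²)·2.6454] / (0.3587·√2.6454)
   = [0.799360 + 0.242406] / 0.583414 = 1.785636
d₂ = d₁ − σ√T = 1.785636 − 0.583414 = 1.202222
N(d₁) = 0.962921,  N(d₂) = 0.885361,  e^(−rT) = 0.930327
E₀ = V₀·N(d₁) − D·e^(−rT)·N(d₂)
   = 462.5484·0.962921 − 207.9694·0.930327·0.885361 = 274.098285
B₀ = V₀ − E₀ = 462.5484 − 274.098285 = 188.450115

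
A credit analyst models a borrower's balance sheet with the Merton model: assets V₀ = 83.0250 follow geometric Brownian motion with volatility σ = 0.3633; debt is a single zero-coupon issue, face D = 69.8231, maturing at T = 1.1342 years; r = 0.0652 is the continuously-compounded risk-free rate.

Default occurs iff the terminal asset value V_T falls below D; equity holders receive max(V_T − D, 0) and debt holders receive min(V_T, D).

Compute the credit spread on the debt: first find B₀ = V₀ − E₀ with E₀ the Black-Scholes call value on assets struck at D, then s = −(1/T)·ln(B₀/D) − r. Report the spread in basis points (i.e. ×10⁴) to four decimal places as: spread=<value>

spread=626.5449

d₁ = [ln(V₀/D) + (r + σ²/2)T] / (σ√T)
   = [ln(83.0250/69.8231) + (0.0652 + 0.5·0.3633²)·1.1342] / (0.3633·√1.1342)
   = [0.173177 + 0.148800] / 0.386910 = 0.832174
d₂ = d₁ − σ√T = 0.832174 − 0.386910 = 0.445263
N(d₁) = 0.797345,  N(d₂) = 0.671935,  e^(−rT) = 0.928718
E₀ = V₀·N(d₁) − D·e^(−rT)·N(d₂)
   = 83.0250·0.797345 − 69.8231·0.928718·0.671935 = 22.627221
B₀ = V₀ − E₀ = 83.0250 − 22.627221 = 60.397779
spread = −(1/T)·ln(B₀/D) − r = −(1/1.1342)·ln(60.397779/69.8231) − 0.0652 = 0.06265449
in basis points: 0.06265449 × 10⁴ = 626.5449 bp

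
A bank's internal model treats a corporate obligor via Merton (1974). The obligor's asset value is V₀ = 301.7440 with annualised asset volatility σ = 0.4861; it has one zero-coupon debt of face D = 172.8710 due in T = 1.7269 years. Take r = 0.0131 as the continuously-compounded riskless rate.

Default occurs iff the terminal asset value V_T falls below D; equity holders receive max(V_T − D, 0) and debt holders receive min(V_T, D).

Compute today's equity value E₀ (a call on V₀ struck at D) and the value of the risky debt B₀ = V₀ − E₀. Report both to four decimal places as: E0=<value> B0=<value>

E0=146.5911 B0=155.1529

d₁ = [ln(V₀/D) + (r + σ²/2)T] / (σ√T)
   = [ln(301.7440/172.8710) + (0.0131 + 0.5·0.4861²)·1.7269] / (0.4861·√1.7269)
   = [0.557033 + 0.226650] / 0.638792 = 1.226821
d₂ = d₁ − σ√T = 1.226821 − 0.638792 = 0.588030
N(d₁) = 0.890055,  N(d₂) = 0.721744,  e^(−rT) = 0.977632
E₀ = V₀·N(d₁) − D·e^(−rT)·N(d₂)
   = 301.7440·0.890055 − 172.8710·0.977632·0.721744 = 146.591093
B₀ = V₀ − E₀ = 301.7440 − 146.591093 = 155.152907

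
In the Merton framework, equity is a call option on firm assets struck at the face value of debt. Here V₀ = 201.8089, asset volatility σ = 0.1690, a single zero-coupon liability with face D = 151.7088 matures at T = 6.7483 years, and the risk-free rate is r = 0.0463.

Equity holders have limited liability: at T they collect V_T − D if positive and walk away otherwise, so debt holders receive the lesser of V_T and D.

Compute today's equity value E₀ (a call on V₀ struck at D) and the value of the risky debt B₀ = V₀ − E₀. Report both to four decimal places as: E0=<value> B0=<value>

d₁ = [ln(V₀/D) + (r + σ²/2)T] / (σ√T)
   = [ln(201.8089/151.7088) + (0.0463 + 0.5·0.1690²)·6.7483] / (0.1690·√6.7483)
   = [0.285358 + 0.408815] / 0.439020 = 1.581191
d₂ = d₁ − σ√T = 1.581191 − 0.439020 = 1.142171
N(d₁) = 0.943083,  N(d₂) = 0.873309,  e^(−rT) = 0.731655
E₀ = V₀·N(d₁) − D·e^(−rT)·N(d₂)
   = 201.8089·0.943083 − 151.7088·0.731655·0.873309 = 93.386567
B₀ = V₀ − E₀ = 201.8089 − 93.386567 = 108.422333

E0=93.3866 B0=108.4223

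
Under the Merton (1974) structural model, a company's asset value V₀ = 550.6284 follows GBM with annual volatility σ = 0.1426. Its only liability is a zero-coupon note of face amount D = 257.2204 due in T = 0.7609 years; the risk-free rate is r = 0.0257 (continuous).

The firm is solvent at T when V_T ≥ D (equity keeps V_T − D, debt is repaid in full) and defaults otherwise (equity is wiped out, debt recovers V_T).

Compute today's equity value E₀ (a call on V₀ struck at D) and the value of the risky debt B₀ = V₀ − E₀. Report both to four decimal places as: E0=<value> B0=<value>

d₁ = [ln(V₀/D) + (r + σ²/2)T] / (σ√T)
   = [ln(550.6284/257.2204) + (0.0257 + 0.5·0.1426²)·0.7609] / (0.1426·√0.7609)
   = [0.761127 + 0.027291] / 0.124389 = 6.338309
d₂ = d₁ − σ√T = 6.338309 − 0.124389 = 6.213920
N(d₁) = 1.000000,  N(d₂) = 1.000000,  e^(−rT) = 0.980635
E₀ = V₀·N(d₁) − D·e^(−rT)·N(d₂)
   = 550.6284·1.000000 − 257.2204·0.980635·1.000000 = 298.389116
B₀ = V₀ − E₀ = 550.6284 − 298.389116 = 252.239284

E0=298.3891 B0=252.2393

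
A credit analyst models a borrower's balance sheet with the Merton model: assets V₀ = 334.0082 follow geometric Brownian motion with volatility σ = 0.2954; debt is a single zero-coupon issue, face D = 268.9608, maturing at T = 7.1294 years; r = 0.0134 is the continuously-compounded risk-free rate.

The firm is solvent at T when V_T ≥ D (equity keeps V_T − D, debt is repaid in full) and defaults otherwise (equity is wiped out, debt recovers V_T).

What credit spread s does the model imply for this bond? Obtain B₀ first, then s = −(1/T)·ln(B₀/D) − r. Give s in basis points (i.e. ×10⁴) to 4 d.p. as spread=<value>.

d₁ = [ln(V₀/D) + (r + σ²/2)T] / (σ√T)
   = [ln(334.0082/268.9608) + (0.0134 + 0.5·0.2954²)·7.1294] / (0.2954·√7.1294)
   = [0.216600 + 0.406594] / 0.788746 = 0.790107
d₂ = d₁ − σ√T = 0.790107 − 0.788746 = 0.001362
N(d₁) = 0.785267,  N(d₂) = 0.500543,  e^(−rT) = 0.908887
E₀ = V₀·N(d₁) − D·e^(−rT)·N(d₂)
   = 334.0082·0.785267 − 268.9608·0.908887·0.500543 = 139.925420
B₀ = V₀ − E₀ = 334.0082 − 139.925420 = 194.082780
spread = −(1/T)·ln(B₀/D) − r = −(1/7.1294)·ln(194.082780/268.9608) − 0.0134 = 0.03236555
in basis points: 0.03236555 × 10⁴ = 323.6555 bp

spread=323.6555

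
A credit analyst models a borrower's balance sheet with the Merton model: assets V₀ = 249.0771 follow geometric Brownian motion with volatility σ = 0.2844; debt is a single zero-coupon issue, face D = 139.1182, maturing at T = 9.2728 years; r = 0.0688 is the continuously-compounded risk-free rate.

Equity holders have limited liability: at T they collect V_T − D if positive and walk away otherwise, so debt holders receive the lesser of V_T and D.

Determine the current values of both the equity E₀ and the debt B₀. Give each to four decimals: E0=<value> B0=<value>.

d₁ = [ln(V₀/D) + (r + σ²/2)T] / (σ√T)
   = [ln(249.0771/139.1182) + (0.0688 + 0.5·0.2844²)·9.2728] / (0.2844·√9.2728)
   = [0.582439 + 1.012976] / 0.866034 = 1.842208
d₂ = d₁ − σ√T = 1.842208 − 0.866034 = 0.976173
N(d₁) = 0.967278,  N(d₂) = 0.835511,  e^(−rT) = 0.528365
E₀ = V₀·N(d₁) − D·e^(−rT)·N(d₂)
   = 249.0771·0.967278 − 139.1182·0.528365·0.835511 = 179.512370
B₀ = V₀ − E₀ = 249.0771 − 179.512370 = 69.564730

E0=179.5124 B0=69.5647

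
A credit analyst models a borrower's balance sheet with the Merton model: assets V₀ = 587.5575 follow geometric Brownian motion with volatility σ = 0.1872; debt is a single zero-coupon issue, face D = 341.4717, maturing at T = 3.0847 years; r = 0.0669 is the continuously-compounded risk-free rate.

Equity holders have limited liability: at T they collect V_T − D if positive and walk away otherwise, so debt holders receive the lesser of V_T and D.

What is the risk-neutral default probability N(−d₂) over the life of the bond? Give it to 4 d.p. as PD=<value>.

d₁ = [ln(V₀/D) + (r + σ²/2)T] / (σ√T)
   = [ln(587.5575/341.4717) + (0.0669 + 0.5·0.1872²)·3.0847] / (0.1872·√3.0847)
   = [0.542709 + 0.260416] / 0.328785 = 2.442706
d₂ = d₁ − σ√T = 2.442706 − 0.328785 = 2.113921
risk-neutral PD = N(−d₂) = N(-2.113921) = 0.017261

PD=0.0173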